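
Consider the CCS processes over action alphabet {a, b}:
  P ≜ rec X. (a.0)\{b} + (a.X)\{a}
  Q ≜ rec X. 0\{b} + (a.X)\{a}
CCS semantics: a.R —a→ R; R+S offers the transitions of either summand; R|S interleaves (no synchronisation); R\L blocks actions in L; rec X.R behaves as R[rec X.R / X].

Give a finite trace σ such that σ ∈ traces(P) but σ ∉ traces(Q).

P's transition system — 2 states:
  s0 = rec X. (a.0)\{b} + (a.X)\{a} | --a--▸ s1
  s1 = 0\{b} | stopped
Q's transition system — 1 states:
  t0 = rec X. 0\{b} + (a.X)\{a} | stopped
Run σ = ⟨a⟩ on P: start {s0}
  [1] a ⇒ {s1}
  — P admits the full trace.
Run σ = ⟨a⟩ on Q: start {t0}
  [1] a ⇒ no successor for Q

a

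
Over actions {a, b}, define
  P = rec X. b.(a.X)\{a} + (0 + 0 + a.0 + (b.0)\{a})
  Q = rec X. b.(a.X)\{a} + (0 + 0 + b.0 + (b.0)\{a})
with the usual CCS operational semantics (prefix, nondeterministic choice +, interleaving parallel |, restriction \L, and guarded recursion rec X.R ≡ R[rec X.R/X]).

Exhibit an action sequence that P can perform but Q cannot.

a

LTS(P): 4 reachable states
  u0 = rec X. b.(a.X)\{a} + (0 + 0 + a.0 + (b.0)\{a}) :: --a--▸ u1, --b--▸ u2, --b--▸ u3
  u1 = 0 :: ·
  u2 = (a.(rec X. b.(a.X)\{a} + (0 + 0 + a.0 + (b.0)\{a})))\{a} :: ·
  u3 = 0\{a} :: ·
LTS(Q): 4 reachable states
  v0 = rec X. b.(a.X)\{a} + (0 + 0 + b.0 + (b.0)\{a}) :: --b--▸ v1, --b--▸ v2, --b--▸ v3
  v1 = (a.(rec X. b.(a.X)\{a} + (0 + 0 + b.0 + (b.0)\{a})))\{a} :: ·
  v2 = 0 :: ·
  v3 = 0\{a} :: ·
Trace ⟨a⟩ through P, begin at {u0}:
  after a @ step 1: {u1}
  P completes σ.
Trace ⟨a⟩ through Q, begin at {v0}:
  after a @ step 1: ∅ (Q stuck)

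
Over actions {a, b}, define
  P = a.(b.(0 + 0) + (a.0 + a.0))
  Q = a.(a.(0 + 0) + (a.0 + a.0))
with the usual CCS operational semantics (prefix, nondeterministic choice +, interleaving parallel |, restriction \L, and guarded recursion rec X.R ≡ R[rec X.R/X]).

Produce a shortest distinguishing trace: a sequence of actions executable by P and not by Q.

ab

LTS(P): 4 reachable states
  m0 = a.(b.(0 + 0) + (a.0 + a.0)) has moves —a→ m1
  m1 = b.(0 + 0) + (a.0 + a.0) has moves —a→ m2, —b→ m3
  m2 = 0 has moves (no moves)
  m3 = 0 + 0 has moves (no moves)
LTS(Q): 4 reachable states
  n0 = a.(a.(0 + 0) + (a.0 + a.0)) has moves —a→ n1
  n1 = a.(0 + 0) + (a.0 + a.0) has moves —a→ n2, —a→ n3
  n2 = 0 has moves (no moves)
  n3 = 0 + 0 has moves (no moves)
Trace ⟨ab⟩ through P, begin at {m0}:
  [1] a ⇒ {m1}
  [2] b ⇒ {m3}
  P completes σ.
Trace ⟨ab⟩ through Q, begin at {n0}:
  [1] a ⇒ {n1}
  [2] b ⇒ no successor for Q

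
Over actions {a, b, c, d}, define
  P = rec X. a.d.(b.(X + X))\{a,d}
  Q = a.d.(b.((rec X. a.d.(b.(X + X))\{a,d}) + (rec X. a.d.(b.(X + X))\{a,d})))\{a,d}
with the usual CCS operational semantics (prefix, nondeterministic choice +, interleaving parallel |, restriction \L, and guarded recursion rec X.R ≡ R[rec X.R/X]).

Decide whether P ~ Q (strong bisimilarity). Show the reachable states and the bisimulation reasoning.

P's transition system — 4 states:
  m0 = rec X. a.d.(b.(X + X))\{a,d} | —a→ m1
  m1 = d.(b.((rec X. a.d.(b.(X + X))\{a,d}) + (rec X. a.d.(b.(X + X))\{a,d})))\{a,d} | —d→ m2
  m2 = (b.((rec X. a.d.(b.(X + X))\{a,d}) + (rec X. a.d.(b.(X + X))\{a,d})))\{a,d} | —b→ m3
  m3 = ((rec X. a.d.(b.(X + X))\{a,d}) + (rec X. a.d.(b.(X + X))\{a,d}))\{a,d} | stopped
Q's transition system — 4 states:
  n0 = a.d.(b.((rec X. a.d.(b.(X + X))\{a,d}) + (rec X. a.d.(b.(X + X))\{a,d})))\{a,d} | —a→ n1
  n1 = d.(b.((rec X. a.d.(b.(X + X))\{a,d}) + (rec X. a.d.(b.(X + X))\{a,d})))\{a,d} | —d→ n2
  n2 = (b.((rec X. a.d.(b.(X + X))\{a,d}) + (rec X. a.d.(b.(X + X))\{a,d})))\{a,d} | —b→ n3
  n3 = ((rec X. a.d.(b.(X + X))\{a,d}) + (rec X. a.d.(b.(X + X))\{a,d}))\{a,d} | stopped
Partition-refinement fixed point:
  B0 = {m0, n0}
  B1 = {m1, n1}
  B2 = {m2, n2}
  B3 = {m3, n3}
m0 ∈ B0, n0 ∈ B0 → same block

P ~ Q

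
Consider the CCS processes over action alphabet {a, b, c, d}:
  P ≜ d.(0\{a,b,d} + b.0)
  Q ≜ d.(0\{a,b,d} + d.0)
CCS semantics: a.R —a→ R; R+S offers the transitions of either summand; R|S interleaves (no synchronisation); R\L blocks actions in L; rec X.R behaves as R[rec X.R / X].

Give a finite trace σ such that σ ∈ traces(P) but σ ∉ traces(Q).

db

LTS(P): 3 reachable states
  u0 = d.(0\{a,b,d} + b.0) → -d-> u1
  u1 = 0\{a,b,d} + b.0 → -b-> u2
  u2 = 0 → ∅
LTS(Q): 3 reachable states
  v0 = d.(0\{a,b,d} + d.0) → -d-> v1
  v1 = 0\{a,b,d} + d.0 → -d-> v2
  v2 = 0 → ∅
Executing db from P (initial set {u0}):
  step 1 (d): {u1}
  step 2 (b): {u2}
  P completes σ.
Executing db from Q (initial set {v0}):
  step 1 (d): {v1}
  step 2 (b): no successor for Q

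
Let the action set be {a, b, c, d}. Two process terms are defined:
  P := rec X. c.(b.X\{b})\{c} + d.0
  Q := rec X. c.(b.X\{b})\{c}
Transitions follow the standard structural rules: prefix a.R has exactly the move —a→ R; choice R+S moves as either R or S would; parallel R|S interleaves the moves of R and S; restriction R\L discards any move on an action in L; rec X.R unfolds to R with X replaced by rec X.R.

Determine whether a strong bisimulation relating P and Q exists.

P's transition system — 5 states:
  u0 = rec X. c.(b.X\{b})\{c} + d.0 | —c→ u1, —d→ u2
  u1 = (b.(rec X. c.(b.X\{b})\{c} + d.0)\{b})\{c} | —b→ u3
  u2 = 0 | ·
  u3 = (rec X. c.(b.X\{b})\{c} + d.0)\{b}\{c} | —d→ u4
  u4 = 0\{b}\{c} | ·
Q's transition system — 3 states:
  v0 = rec X. c.(b.X\{b})\{c} | —c→ v1
  v1 = (b.(rec X. c.(b.X\{b})\{c})\{b})\{c} | —b→ v2
  v2 = (rec X. c.(b.X\{b})\{c})\{b}\{c} | ·
Coarsest stable partition (strong bisimilarity classes):
  B0 = {u0}
  B1 = {u2, u4, v2}
  B2 = {u1}
  B3 = {u3}
  B4 = {v0}
  B5 = {v1}
u0 ∈ B0, v0 ∈ B4 → different blocks

P ≁ Q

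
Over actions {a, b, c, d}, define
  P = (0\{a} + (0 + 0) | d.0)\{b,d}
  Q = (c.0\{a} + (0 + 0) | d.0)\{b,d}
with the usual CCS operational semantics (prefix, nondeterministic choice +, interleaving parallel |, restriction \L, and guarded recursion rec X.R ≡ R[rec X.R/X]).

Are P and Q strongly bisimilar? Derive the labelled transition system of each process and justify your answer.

P's transition system — 1 states:
  m0 = (0\{a} + (0 + 0) | d.0)\{b,d} :: ·
Q's transition system — 2 states:
  n0 = (c.0\{a} + (0 + 0) | d.0)\{b,d} :: -c-> n1
  n1 = 0\{a}\{b,d} :: ·
Partition-refinement fixed point:
  B0 = {m0, n1}
  B1 = {n0}
m0 ∈ B0, n0 ∈ B1 → different blocks

NO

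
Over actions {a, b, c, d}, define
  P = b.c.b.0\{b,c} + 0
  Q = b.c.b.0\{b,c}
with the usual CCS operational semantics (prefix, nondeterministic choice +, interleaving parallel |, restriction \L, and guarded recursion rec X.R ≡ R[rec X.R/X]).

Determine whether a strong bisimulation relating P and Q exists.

Reachable graph of P (4 states):
  s0 = b.c.b.0\{b,c} + 0 | ··b··> s1
  s1 = c.b.0\{b,c} | ··c··> s2
  s2 = b.0\{b,c} | ··b··> s3
  s3 = 0\{b,c} | ·
Reachable graph of Q (4 states):
  t0 = b.c.b.0\{b,c} | ··b··> t1
  t1 = c.b.0\{b,c} | ··c··> t2
  t2 = b.0\{b,c} | ··b··> t3
  t3 = 0\{b,c} | ·
Bisimilarity quotient blocks:
  B0 = {s0, t0}
  B1 = {s1, t1}
  B2 = {s2, t2}
  B3 = {s3, t3}
s0 ∈ B0, t0 ∈ B0 → same block

YES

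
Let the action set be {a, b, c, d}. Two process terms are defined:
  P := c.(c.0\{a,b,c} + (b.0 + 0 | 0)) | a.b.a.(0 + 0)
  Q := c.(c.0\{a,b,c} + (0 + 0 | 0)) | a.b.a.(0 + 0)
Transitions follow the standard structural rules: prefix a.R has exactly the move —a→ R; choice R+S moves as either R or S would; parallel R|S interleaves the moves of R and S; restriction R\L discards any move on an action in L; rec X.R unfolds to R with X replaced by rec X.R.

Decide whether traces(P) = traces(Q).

Reachable graph of P (16 states):
  p0 = c.(c.0\{a,b,c} + (b.0 + 0 | 0)) | a.b.a.(0 + 0) | —a→ p1, —c→ p2
  p1 = c.(c.0\{a,b,c} + (b.0 + 0 | 0)) | b.a.(0 + 0) | —b→ p3, —c→ p4
  p2 = (c.0\{a,b,c} + (b.0 + 0 | 0)) | a.b.a.(0 + 0) | —a→ p4, —b→ p5, —c→ p6
  p3 = c.(c.0\{a,b,c} + (b.0 + 0 | 0)) | a.(0 + 0) | —a→ p7, —c→ p8
  p4 = (c.0\{a,b,c} + (b.0 + 0 | 0)) | b.a.(0 + 0) | —b→ p8, —b→ p9, —c→ p10
  p5 = 0 | a.b.a.(0 + 0) | —a→ p9
  p6 = 0\{a,b,c} | a.b.a.(0 + 0) | —a→ p10
  p7 = c.(c.0\{a,b,c} + (b.0 + 0 | 0)) | (0 + 0) | —c→ p11
  p8 = (c.0\{a,b,c} + (b.0 + 0 | 0)) | a.(0 + 0) | —a→ p11, —b→ p12, —c→ p13
  p9 = 0 | b.a.(0 + 0) | —b→ p12
  p10 = 0\{a,b,c} | b.a.(0 + 0) | —b→ p13
  p11 = (c.0\{a,b,c} + (b.0 + 0 | 0)) | (0 + 0) | —b→ p14, —c→ p15
  p12 = 0 | a.(0 + 0) | —a→ p14
  p13 = 0\{a,b,c} | a.(0 + 0) | —a→ p15
  p14 = 0 | (0 + 0) | ∅
  p15 = 0\{a,b,c} | (0 + 0) | ∅
Reachable graph of Q (12 states):
  q0 = c.(c.0\{a,b,c} + (0 + 0 | 0)) | a.b.a.(0 + 0) | —a→ q1, —c→ q2
  q1 = c.(c.0\{a,b,c} + (0 + 0 | 0)) | b.a.(0 + 0) | —b→ q3, —c→ q4
  q2 = (c.0\{a,b,c} + (0 + 0 | 0)) | a.b.a.(0 + 0) | —a→ q4, —c→ q5
  q3 = c.(c.0\{a,b,c} + (0 + 0 | 0)) | a.(0 + 0) | —a→ q6, —c→ q7
  q4 = (c.0\{a,b,c} + (0 + 0 | 0)) | b.a.(0 + 0) | —b→ q7, —c→ q8
  q5 = 0\{a,b,c} | a.b.a.(0 + 0) | —a→ q8
  q6 = c.(c.0\{a,b,c} + (0 + 0 | 0)) | (0 + 0) | —c→ q9
  q7 = (c.0\{a,b,c} + (0 + 0 | 0)) | a.(0 + 0) | —a→ q9, —c→ q10
  q8 = 0\{a,b,c} | b.a.(0 + 0) | —b→ q10
  q9 = (c.0\{a,b,c} + (0 + 0 | 0)) | (0 + 0) | —c→ q11
  q10 = 0\{a,b,c} | a.(0 + 0) | —a→ q11
  q11 = 0\{a,b,c} | (0 + 0) | ∅
Executing cb from P (initial set {p0}):
  step 1 (c): {p2}
  step 2 (b): {p5}
  — P admits the full trace.
Executing cb from Q (initial set {q0}):
  step 1 (c): {q2}
  step 2 (b): ∅ (Q stuck)

trace-distinct — witness ⟨cb⟩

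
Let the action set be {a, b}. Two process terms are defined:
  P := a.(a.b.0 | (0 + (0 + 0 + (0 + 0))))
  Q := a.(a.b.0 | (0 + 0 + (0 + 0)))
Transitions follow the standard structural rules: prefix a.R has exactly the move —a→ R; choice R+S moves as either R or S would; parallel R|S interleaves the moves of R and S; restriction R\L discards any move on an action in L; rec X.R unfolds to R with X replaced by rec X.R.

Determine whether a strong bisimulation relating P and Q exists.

LTS(P): 4 reachable states
  s0 = a.(a.b.0 | (0 + (0 + 0 + (0 + 0)))) :: =a=> s1
  s1 = a.b.0 | (0 + (0 + 0 + (0 + 0))) :: =a=> s2
  s2 = b.0 | (0 + (0 + 0 + (0 + 0))) :: =b=> s3
  s3 = 0 | (0 + (0 + 0 + (0 + 0))) :: stopped
LTS(Q): 4 reachable states
  t0 = a.(a.b.0 | (0 + 0 + (0 + 0))) :: =a=> t1
  t1 = a.b.0 | (0 + 0 + (0 + 0)) :: =a=> t2
  t2 = b.0 | (0 + 0 + (0 + 0)) :: =b=> t3
  t3 = 0 | (0 + 0 + (0 + 0)) :: stopped
Bisimilarity quotient blocks:
  B0 = {s0, t0}
  B1 = {s1, t1}
  B2 = {s2, t2}
  B3 = {s3, t3}
s0 ∈ B0, t0 ∈ B0 → same block

YES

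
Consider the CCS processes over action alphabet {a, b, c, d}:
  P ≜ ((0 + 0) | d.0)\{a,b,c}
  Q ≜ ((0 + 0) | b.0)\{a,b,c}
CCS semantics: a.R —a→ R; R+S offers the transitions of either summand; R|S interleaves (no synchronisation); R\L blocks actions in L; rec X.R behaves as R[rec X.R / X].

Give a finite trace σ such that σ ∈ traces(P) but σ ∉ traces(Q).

P's transition system — 2 states:
  m0 = ((0 + 0) | d.0)\{a,b,c} has moves -d-> m1
  m1 = ((0 + 0) | 0)\{a,b,c} has moves deadlocked
Q's transition system — 1 states:
  n0 = ((0 + 0) | b.0)\{a,b,c} has moves deadlocked
Run σ = ⟨d⟩ on P: start {m0}
  [1] d ⇒ {m1}
  P completes σ.
Run σ = ⟨d⟩ on Q: start {n0}
  [1] d ⇒ ∅  — Q cannot continue

d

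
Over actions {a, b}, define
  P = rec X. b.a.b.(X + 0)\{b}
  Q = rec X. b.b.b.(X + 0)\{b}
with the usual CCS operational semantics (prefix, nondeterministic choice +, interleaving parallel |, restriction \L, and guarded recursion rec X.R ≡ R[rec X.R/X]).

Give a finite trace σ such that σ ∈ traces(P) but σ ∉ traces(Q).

ba

LTS(P): 4 reachable states
  u0 = rec X. b.a.b.(X + 0)\{b} | ··b··> u1
  u1 = a.b.((rec X. b.a.b.(X + 0)\{b}) + 0)\{b} | ··a··> u2
  u2 = b.((rec X. b.a.b.(X + 0)\{b}) + 0)\{b} | ··b··> u3
  u3 = ((rec X. b.a.b.(X + 0)\{b}) + 0)\{b} | (no moves)
LTS(Q): 4 reachable states
  v0 = rec X. b.b.b.(X + 0)\{b} | ··b··> v1
  v1 = b.b.((rec X. b.b.b.(X + 0)\{b}) + 0)\{b} | ··b··> v2
  v2 = b.((rec X. b.b.b.(X + 0)\{b}) + 0)\{b} | ··b··> v3
  v3 = ((rec X. b.b.b.(X + 0)\{b}) + 0)\{b} | (no moves)
Executing ba from P (initial set {u0}):
  after b @ step 1: {u1}
  after a @ step 2: {u2}
  P completes σ.
Executing ba from Q (initial set {v0}):
  after b @ step 1: {v1}
  after a @ step 2: no successor for Q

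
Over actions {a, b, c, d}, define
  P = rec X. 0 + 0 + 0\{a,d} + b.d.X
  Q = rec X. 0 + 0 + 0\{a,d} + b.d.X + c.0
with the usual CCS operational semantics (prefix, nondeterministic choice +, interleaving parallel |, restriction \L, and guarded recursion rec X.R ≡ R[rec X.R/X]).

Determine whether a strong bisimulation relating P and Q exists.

P ≁ Q

P's transition system — 2 states:
  s0 = rec X. 0 + 0 + 0\{a,d} + b.d.X has moves ··b··> s1
  s1 = d.(rec X. 0 + 0 + 0\{a,d} + b.d.X) has moves ··d··> s0
Q's transition system — 3 states:
  t0 = rec X. 0 + 0 + 0\{a,d} + b.d.X + c.0 has moves ··b··> t1, ··c··> t2
  t1 = d.(rec X. 0 + 0 + 0\{a,d} + b.d.X + c.0) has moves ··d··> t0
  t2 = 0 has moves stopped
Coarsest stable partition (strong bisimilarity classes):
  B0 = {s0}
  B1 = {s1}
  B2 = {t0}
  B3 = {t1}
  B4 = {t2}
s0 ∈ B0, t0 ∈ B2 → different blocks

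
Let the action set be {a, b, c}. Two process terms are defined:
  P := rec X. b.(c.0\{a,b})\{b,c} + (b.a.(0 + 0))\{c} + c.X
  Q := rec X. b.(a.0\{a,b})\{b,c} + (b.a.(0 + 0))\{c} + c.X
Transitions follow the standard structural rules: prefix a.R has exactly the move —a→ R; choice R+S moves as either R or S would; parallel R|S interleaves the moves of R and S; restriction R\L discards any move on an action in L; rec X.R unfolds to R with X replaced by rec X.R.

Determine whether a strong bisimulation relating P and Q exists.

NO

LTS(P): 4 reachable states
  s0 = rec X. b.(c.0\{a,b})\{b,c} + (b.a.(0 + 0))\{c} + c.X has moves --b--▸ s1, --b--▸ s2, --c--▸ s0
  s1 = (a.(0 + 0))\{c} has moves --a--▸ s3
  s2 = (c.0\{a,b})\{b,c} has moves stopped
  s3 = (0 + 0)\{c} has moves stopped
LTS(Q): 5 reachable states
  t0 = rec X. b.(a.0\{a,b})\{b,c} + (b.a.(0 + 0))\{c} + c.X has moves --b--▸ t1, --b--▸ t2, --c--▸ t0
  t1 = (a.(0 + 0))\{c} has moves --a--▸ t3
  t2 = (a.0\{a,b})\{b,c} has moves --a--▸ t4
  t3 = (0 + 0)\{c} has moves stopped
  t4 = 0\{a,b}\{b,c} has moves stopped
Partition-refinement fixed point:
  B0 = {s0}
  B1 = {s1, t1, t2}
  B2 = {s2, s3, t3, t4}
  B3 = {t0}
s0 ∈ B0, t0 ∈ B3 → different blocks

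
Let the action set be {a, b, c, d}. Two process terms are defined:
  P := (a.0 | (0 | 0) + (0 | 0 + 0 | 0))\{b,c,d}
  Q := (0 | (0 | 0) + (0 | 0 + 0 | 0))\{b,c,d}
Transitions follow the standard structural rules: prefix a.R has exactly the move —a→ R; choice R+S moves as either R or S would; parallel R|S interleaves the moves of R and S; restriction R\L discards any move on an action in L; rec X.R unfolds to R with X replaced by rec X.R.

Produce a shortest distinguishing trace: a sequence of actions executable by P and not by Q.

a

LTS(P): 2 reachable states
  m0 = (a.0 | (0 | 0) + (0 | 0 + 0 | 0))\{b,c,d} ⊢ --a--▸ m1
  m1 = (0 | (0 | 0))\{b,c,d} ⊢ deadlocked
LTS(Q): 1 reachable states
  n0 = (0 | (0 | 0) + (0 | 0 + 0 | 0))\{b,c,d} ⊢ deadlocked
Run σ = ⟨a⟩ on P: start {m0}
  after a @ step 1: {m1}
  — P admits the full trace.
Run σ = ⟨a⟩ on Q: start {n0}
  after a @ step 1: ∅ (Q stuck)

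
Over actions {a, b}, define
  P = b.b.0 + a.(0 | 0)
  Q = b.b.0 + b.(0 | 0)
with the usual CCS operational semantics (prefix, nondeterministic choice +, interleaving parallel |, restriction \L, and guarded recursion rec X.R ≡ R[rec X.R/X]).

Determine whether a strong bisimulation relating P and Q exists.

P's transition system — 4 states:
  p0 = b.b.0 + a.(0 | 0) → =a=> p1, =b=> p2
  p1 = 0 | 0 → stopped
  p2 = b.0 → =b=> p3
  p3 = 0 → stopped
Q's transition system — 4 states:
  q0 = b.b.0 + b.(0 | 0) → =b=> q1, =b=> q2
  q1 = 0 | 0 → stopped
  q2 = b.0 → =b=> q3
  q3 = 0 → stopped
Partition-refinement fixed point:
  B0 = {p0}
  B1 = {p1, p3, q1, q3}
  B2 = {p2, q2}
  B3 = {q0}
p0 ∈ B0, q0 ∈ B3 → different blocks

NO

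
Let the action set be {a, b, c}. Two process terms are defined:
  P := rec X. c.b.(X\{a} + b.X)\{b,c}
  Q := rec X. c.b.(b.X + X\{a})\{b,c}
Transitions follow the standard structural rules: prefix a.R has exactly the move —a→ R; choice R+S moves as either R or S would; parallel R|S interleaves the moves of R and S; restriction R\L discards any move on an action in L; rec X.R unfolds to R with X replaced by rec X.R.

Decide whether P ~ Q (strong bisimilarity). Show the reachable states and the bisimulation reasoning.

LTS(P): 3 reachable states
  s0 = rec X. c.b.(X\{a} + b.X)\{b,c} → —c→ s1
  s1 = b.((rec X. c.b.(X\{a} + b.X)\{b,c})\{a} + b.(rec X. c.b.(X\{a} + b.X)\{b,c}))\{b,c} → —b→ s2
  s2 = ((rec X. c.b.(X\{a} + b.X)\{b,c})\{a} + b.(rec X. c.b.(X\{a} + b.X)\{b,c}))\{b,c} → (no moves)
LTS(Q): 3 reachable states
  t0 = rec X. c.b.(b.X + X\{a})\{b,c} → —c→ t1
  t1 = b.(b.(rec X. c.b.(b.X + X\{a})\{b,c}) + (rec X. c.b.(b.X + X\{a})\{b,c})\{a})\{b,c} → —b→ t2
  t2 = (b.(rec X. c.b.(b.X + X\{a})\{b,c}) + (rec X. c.b.(b.X + X\{a})\{b,c})\{a})\{b,c} → (no moves)
Bisimilarity quotient blocks:
  B0 = {s0, t0}
  B1 = {s1, t1}
  B2 = {s2, t2}
s0 ∈ B0, t0 ∈ B0 → same block

bisimilar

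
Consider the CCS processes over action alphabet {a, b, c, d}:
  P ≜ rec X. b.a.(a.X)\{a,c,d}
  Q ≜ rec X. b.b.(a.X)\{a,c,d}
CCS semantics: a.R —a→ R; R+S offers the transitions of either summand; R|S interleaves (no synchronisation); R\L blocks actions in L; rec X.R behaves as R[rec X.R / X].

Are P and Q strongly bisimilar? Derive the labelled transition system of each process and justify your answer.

P ≁ Q

P's transition system — 3 states:
  p0 = rec X. b.a.(a.X)\{a,c,d} | -b-> p1
  p1 = a.(a.(rec X. b.a.(a.X)\{a,c,d}))\{a,c,d} | -a-> p2
  p2 = (a.(rec X. b.a.(a.X)\{a,c,d}))\{a,c,d} | stopped
Q's transition system — 3 states:
  q0 = rec X. b.b.(a.X)\{a,c,d} | -b-> q1
  q1 = b.(a.(rec X. b.b.(a.X)\{a,c,d}))\{a,c,d} | -b-> q2
  q2 = (a.(rec X. b.b.(a.X)\{a,c,d}))\{a,c,d} | stopped
Bisimilarity quotient blocks:
  B0 = {p0}
  B1 = {p1}
  B2 = {p2, q2}
  B3 = {q0}
  B4 = {q1}
p0 ∈ B0, q0 ∈ B3 → different blocks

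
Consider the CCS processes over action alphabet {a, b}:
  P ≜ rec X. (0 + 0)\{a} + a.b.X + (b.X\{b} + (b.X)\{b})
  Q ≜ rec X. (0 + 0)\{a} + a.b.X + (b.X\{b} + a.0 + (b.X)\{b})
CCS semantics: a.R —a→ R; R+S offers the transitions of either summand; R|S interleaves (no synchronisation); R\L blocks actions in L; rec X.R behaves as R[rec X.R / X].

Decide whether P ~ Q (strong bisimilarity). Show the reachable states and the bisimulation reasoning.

NO

P's transition system — 4 states:
  p0 = rec X. (0 + 0)\{a} + a.b.X + (b.X\{b} + (b.X)\{b}) | =a=> p1, =b=> p2
  p1 = b.(rec X. (0 + 0)\{a} + a.b.X + (b.X\{b} + (b.X)\{b})) | =b=> p0
  p2 = (rec X. (0 + 0)\{a} + a.b.X + (b.X\{b} + (b.X)\{b}))\{b} | =a=> p3
  p3 = (b.(rec X. (0 + 0)\{a} + a.b.X + (b.X\{b} + (b.X)\{b})))\{b} | stopped
Q's transition system — 6 states:
  q0 = rec X. (0 + 0)\{a} + a.b.X + (b.X\{b} + a.0 + (b.X)\{b}) | =a=> q1, =a=> q2, =b=> q3
  q1 = 0 | stopped
  q2 = b.(rec X. (0 + 0)\{a} + a.b.X + (b.X\{b} + a.0 + (b.X)\{b})) | =b=> q0
  q3 = (rec X. (0 + 0)\{a} + a.b.X + (b.X\{b} + a.0 + (b.X)\{b}))\{b} | =a=> q4, =a=> q5
  q4 = (b.(rec X. (0 + 0)\{a} + a.b.X + (b.X\{b} + a.0 + (b.X)\{b})))\{b} | stopped
  q5 = 0\{b} | stopped
Coarsest stable partition (strong bisimilarity classes):
  B0 = {p0}
  B1 = {p2, q3}
  B2 = {p3, q1, q4, q5}
  B3 = {p1}
  B4 = {q0}
  B5 = {q2}
p0 ∈ B0, q0 ∈ B4 → different blocks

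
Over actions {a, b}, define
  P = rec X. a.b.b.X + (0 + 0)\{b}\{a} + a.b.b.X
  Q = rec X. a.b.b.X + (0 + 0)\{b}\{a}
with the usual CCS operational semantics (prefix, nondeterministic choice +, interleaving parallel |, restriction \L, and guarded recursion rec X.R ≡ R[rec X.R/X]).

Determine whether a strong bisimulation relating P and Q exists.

bisimilar

LTS(P): 3 reachable states
  s0 = rec X. a.b.b.X + (0 + 0)\{b}\{a} + a.b.b.X ⊢ --a--▸ s1
  s1 = b.b.(rec X. a.b.b.X + (0 + 0)\{b}\{a} + a.b.b.X) ⊢ --b--▸ s2
  s2 = b.(rec X. a.b.b.X + (0 + 0)\{b}\{a} + a.b.b.X) ⊢ --b--▸ s0
LTS(Q): 3 reachable states
  t0 = rec X. a.b.b.X + (0 + 0)\{b}\{a} ⊢ --a--▸ t1
  t1 = b.b.(rec X. a.b.b.X + (0 + 0)\{b}\{a}) ⊢ --b--▸ t2
  t2 = b.(rec X. a.b.b.X + (0 + 0)\{b}\{a}) ⊢ --b--▸ t0
Partition-refinement fixed point:
  B0 = {s0, t0}
  B1 = {s1, t1}
  B2 = {s2, t2}
s0 ∈ B0, t0 ∈ B0 → same block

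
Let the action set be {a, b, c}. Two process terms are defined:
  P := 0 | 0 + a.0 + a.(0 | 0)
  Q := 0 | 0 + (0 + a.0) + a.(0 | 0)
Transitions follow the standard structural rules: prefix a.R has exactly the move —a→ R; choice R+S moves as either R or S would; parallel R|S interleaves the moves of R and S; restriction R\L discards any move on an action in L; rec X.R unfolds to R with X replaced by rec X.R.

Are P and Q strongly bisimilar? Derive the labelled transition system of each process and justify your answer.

bisimilar

LTS(P): 3 reachable states
  m0 = 0 | 0 + a.0 + a.(0 | 0) ⊢ ··a··> m1, ··a··> m2
  m1 = 0 ⊢ (no moves)
  m2 = 0 | 0 ⊢ (no moves)
LTS(Q): 3 reachable states
  n0 = 0 | 0 + (0 + a.0) + a.(0 | 0) ⊢ ··a··> n1, ··a··> n2
  n1 = 0 ⊢ (no moves)
  n2 = 0 | 0 ⊢ (no moves)
Coarsest stable partition (strong bisimilarity classes):
  B0 = {m0, n0}
  B1 = {m1, m2, n1, n2}
m0 ∈ B0, n0 ∈ B0 → same block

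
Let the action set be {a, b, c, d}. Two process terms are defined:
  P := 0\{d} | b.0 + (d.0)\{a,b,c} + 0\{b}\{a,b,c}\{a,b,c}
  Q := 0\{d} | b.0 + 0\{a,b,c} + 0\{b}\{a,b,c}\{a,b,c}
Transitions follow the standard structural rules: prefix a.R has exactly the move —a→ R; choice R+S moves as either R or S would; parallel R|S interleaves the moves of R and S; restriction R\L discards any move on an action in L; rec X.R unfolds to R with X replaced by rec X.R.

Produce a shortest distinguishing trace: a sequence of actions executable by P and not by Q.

P's transition system — 3 states:
  m0 = 0\{d} | b.0 + (d.0)\{a,b,c} + 0\{b}\{a,b,c}\{a,b,c} → ··b··> m1, ··d··> m2
  m1 = 0\{d} | 0 → ∅
  m2 = 0\{a,b,c} → ∅
Q's transition system — 2 states:
  n0 = 0\{d} | b.0 + 0\{a,b,c} + 0\{b}\{a,b,c}\{a,b,c} → ··b··> n1
  n1 = 0\{d} | 0 → ∅
Trace ⟨d⟩ through P, begin at {m0}:
  after d @ step 1: {m2}
  ✓ P
Trace ⟨d⟩ through Q, begin at {n0}:
  after d @ step 1: ∅  — Q cannot continue

d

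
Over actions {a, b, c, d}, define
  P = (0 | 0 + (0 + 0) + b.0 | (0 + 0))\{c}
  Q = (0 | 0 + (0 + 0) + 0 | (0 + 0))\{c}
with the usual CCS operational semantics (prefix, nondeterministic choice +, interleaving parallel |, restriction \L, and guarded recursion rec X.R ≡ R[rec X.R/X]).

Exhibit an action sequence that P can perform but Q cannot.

Reachable graph of P (2 states):
  s0 = (0 | 0 + (0 + 0) + b.0 | (0 + 0))\{c} :: —b→ s1
  s1 = (0 | (0 + 0))\{c} :: ·
Reachable graph of Q (1 states):
  t0 = (0 | 0 + (0 + 0) + 0 | (0 + 0))\{c} :: ·
Executing b from P (initial set {s0}):
  after b @ step 1: {s1}
  ✓ P
Executing b from Q (initial set {t0}):
  after b @ step 1: ∅ (Q stuck)

b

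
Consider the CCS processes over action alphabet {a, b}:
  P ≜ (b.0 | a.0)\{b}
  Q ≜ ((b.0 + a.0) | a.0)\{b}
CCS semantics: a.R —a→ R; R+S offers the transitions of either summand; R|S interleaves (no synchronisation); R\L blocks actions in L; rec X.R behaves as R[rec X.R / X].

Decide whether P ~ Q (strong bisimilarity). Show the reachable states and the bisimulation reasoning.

NO

P's transition system — 2 states:
  p0 = (b.0 | a.0)\{b} | -a-> p1
  p1 = (b.0 | 0)\{b} | (no moves)
Q's transition system — 4 states:
  q0 = ((b.0 + a.0) | a.0)\{b} | -a-> q1, -a-> q2
  q1 = ((b.0 + a.0) | 0)\{b} | -a-> q3
  q2 = (0 | a.0)\{b} | -a-> q3
  q3 = (0 | 0)\{b} | (no moves)
Partition-refinement fixed point:
  B0 = {p0, q1, q2}
  B1 = {p1, q3}
  B2 = {q0}
p0 ∈ B0, q0 ∈ B2 → different blocks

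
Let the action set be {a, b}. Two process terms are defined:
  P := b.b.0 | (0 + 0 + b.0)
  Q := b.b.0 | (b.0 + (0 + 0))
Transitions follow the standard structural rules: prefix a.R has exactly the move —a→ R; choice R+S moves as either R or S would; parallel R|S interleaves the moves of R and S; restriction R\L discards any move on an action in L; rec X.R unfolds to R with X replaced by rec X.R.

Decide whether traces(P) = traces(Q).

trace-equivalent

LTS(P): 6 reachable states
  u0 = b.b.0 | (0 + 0 + b.0) ⊢ =b=> u1, =b=> u2
  u1 = b.0 | (0 + 0 + b.0) ⊢ =b=> u3, =b=> u4
  u2 = b.b.0 | 0 ⊢ =b=> u4
  u3 = 0 | (0 + 0 + b.0) ⊢ =b=> u5
  u4 = b.0 | 0 ⊢ =b=> u5
  u5 = 0 | 0 ⊢ deadlocked
LTS(Q): 6 reachable states
  v0 = b.b.0 | (b.0 + (0 + 0)) ⊢ =b=> v1, =b=> v2
  v1 = b.0 | (b.0 + (0 + 0)) ⊢ =b=> v3, =b=> v4
  v2 = b.b.0 | 0 ⊢ =b=> v4
  v3 = 0 | (b.0 + (0 + 0)) ⊢ =b=> v5
  v4 = b.0 | 0 ⊢ =b=> v5
  v5 = 0 | 0 ⊢ deadlocked
Bisimilarity quotient blocks:
  B0 = {u0, v0}
  B1 = {u1, u2, v1, v2}
  B2 = {u3, u4, v3, v4}
  B3 = {u5, v5}
u0 ∈ B0, v0 ∈ B0 → same block
Bisimilar ⇒ trace-equivalent.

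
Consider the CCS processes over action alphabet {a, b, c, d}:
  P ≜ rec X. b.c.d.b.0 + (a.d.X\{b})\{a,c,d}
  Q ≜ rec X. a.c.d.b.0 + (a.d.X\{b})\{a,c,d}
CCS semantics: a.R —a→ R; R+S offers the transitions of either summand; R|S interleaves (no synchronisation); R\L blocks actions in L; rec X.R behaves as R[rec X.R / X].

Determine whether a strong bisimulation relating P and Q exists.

not bisimilar

Reachable graph of P (5 states):
  p0 = rec X. b.c.d.b.0 + (a.d.X\{b})\{a,c,d} ⊢ ··b··> p1
  p1 = c.d.b.0 ⊢ ··c··> p2
  p2 = d.b.0 ⊢ ··d··> p3
  p3 = b.0 ⊢ ··b··> p4
  p4 = 0 ⊢ deadlocked
Reachable graph of Q (5 states):
  q0 = rec X. a.c.d.b.0 + (a.d.X\{b})\{a,c,d} ⊢ ··a··> q1
  q1 = c.d.b.0 ⊢ ··c··> q2
  q2 = d.b.0 ⊢ ··d··> q3
  q3 = b.0 ⊢ ··b··> q4
  q4 = 0 ⊢ deadlocked
Partition-refinement fixed point:
  B0 = {p0}
  B1 = {p1, q1}
  B2 = {p2, q2}
  B3 = {p3, q3}
  B4 = {p4, q4}
  B5 = {q0}
p0 ∈ B0, q0 ∈ B5 → different blocks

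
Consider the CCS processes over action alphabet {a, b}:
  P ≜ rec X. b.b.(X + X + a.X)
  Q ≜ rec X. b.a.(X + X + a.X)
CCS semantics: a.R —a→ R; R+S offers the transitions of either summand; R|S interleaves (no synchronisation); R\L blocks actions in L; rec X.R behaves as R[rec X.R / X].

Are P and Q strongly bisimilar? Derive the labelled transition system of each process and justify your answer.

not bisimilar

P's transition system — 3 states:
  p0 = rec X. b.b.(X + X + a.X) | —b→ p1
  p1 = b.((rec X. b.b.(X + X + a.X)) + (rec X. b.b.(X + X + a.X)) + a.(rec X. b.b.(X + X + a.X))) | —b→ p2
  p2 = (rec X. b.b.(X + X + a.X)) + (rec X. b.b.(X + X + a.X)) + a.(rec X. b.b.(X + X + a.X)) | —a→ p0, —b→ p1
Q's transition system — 3 states:
  q0 = rec X. b.a.(X + X + a.X) | —b→ q1
  q1 = a.((rec X. b.a.(X + X + a.X)) + (rec X. b.a.(X + X + a.X)) + a.(rec X. b.a.(X + X + a.X))) | —a→ q2
  q2 = (rec X. b.a.(X + X + a.X)) + (rec X. b.a.(X + X + a.X)) + a.(rec X. b.a.(X + X + a.X)) | —a→ q0, —b→ q1
Partition-refinement fixed point:
  B0 = {p0}
  B1 = {p1}
  B2 = {p2}
  B3 = {q0}
  B4 = {q1}
  B5 = {q2}
p0 ∈ B0, q0 ∈ B3 → different blocks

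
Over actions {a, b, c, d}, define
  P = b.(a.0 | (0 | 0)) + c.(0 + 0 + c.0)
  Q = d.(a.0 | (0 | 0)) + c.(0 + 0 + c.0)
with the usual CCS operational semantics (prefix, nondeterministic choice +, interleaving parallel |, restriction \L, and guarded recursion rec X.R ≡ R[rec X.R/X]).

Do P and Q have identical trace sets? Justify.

Reachable graph of P (5 states):
  u0 = b.(a.0 | (0 | 0)) + c.(0 + 0 + c.0) → -b-> u1, -c-> u2
  u1 = a.0 | (0 | 0) → -a-> u3
  u2 = 0 + 0 + c.0 → -c-> u4
  u3 = 0 | (0 | 0) → (no moves)
  u4 = 0 → (no moves)
Reachable graph of Q (5 states):
  v0 = d.(a.0 | (0 | 0)) + c.(0 + 0 + c.0) → -c-> v1, -d-> v2
  v1 = 0 + 0 + c.0 → -c-> v3
  v2 = a.0 | (0 | 0) → -a-> v4
  v3 = 0 → (no moves)
  v4 = 0 | (0 | 0) → (no moves)
Run σ = ⟨b⟩ on P: start {u0}
  step 1 (b): {u1}
  P completes σ.
Run σ = ⟨b⟩ on Q: start {v0}
  step 1 (b): ∅  — Q cannot continue

trace-distinct — witness ⟨b⟩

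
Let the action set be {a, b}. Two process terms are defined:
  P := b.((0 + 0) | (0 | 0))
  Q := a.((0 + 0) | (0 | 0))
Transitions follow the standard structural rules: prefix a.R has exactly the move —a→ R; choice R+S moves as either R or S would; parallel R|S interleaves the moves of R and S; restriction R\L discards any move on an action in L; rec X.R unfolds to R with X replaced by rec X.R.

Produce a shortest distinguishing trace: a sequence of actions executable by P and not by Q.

P's transition system — 2 states:
  p0 = b.((0 + 0) | (0 | 0)) has moves —b→ p1
  p1 = (0 + 0) | (0 | 0) has moves (no moves)
Q's transition system — 2 states:
  q0 = a.((0 + 0) | (0 | 0)) has moves —a→ q1
  q1 = (0 + 0) | (0 | 0) has moves (no moves)
Run σ = ⟨b⟩ on P: start {p0}
  after b @ step 1: {p1}
  — P admits the full trace.
Run σ = ⟨b⟩ on Q: start {q0}
  after b @ step 1: no successor for Q

b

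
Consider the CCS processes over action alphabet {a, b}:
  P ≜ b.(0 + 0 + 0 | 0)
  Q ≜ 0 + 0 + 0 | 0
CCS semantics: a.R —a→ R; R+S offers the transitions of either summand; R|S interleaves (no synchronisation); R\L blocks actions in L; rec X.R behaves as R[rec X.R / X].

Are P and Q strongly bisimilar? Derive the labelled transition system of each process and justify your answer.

Reachable graph of P (2 states):
  u0 = b.(0 + 0 + 0 | 0) :: --b--▸ u1
  u1 = 0 + 0 + 0 | 0 :: stopped
Reachable graph of Q (1 states):
  v0 = 0 + 0 + 0 | 0 :: stopped
Coarsest stable partition (strong bisimilarity classes):
  B0 = {u0}
  B1 = {u1, v0}
u0 ∈ B0, v0 ∈ B1 → different blocks

P ≁ Q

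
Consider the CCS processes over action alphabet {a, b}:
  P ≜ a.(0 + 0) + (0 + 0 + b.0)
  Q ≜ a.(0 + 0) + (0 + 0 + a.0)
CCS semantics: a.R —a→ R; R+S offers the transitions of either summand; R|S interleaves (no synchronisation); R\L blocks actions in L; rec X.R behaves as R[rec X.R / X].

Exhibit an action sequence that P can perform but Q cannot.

Reachable graph of P (3 states):
  u0 = a.(0 + 0) + (0 + 0 + b.0) :: --a--▸ u1, --b--▸ u2
  u1 = 0 + 0 :: stopped
  u2 = 0 :: stopped
Reachable graph of Q (3 states):
  v0 = a.(0 + 0) + (0 + 0 + a.0) :: --a--▸ v1, --a--▸ v2
  v1 = 0 :: stopped
  v2 = 0 + 0 :: stopped
Executing b from P (initial set {u0}):
  [1] b ⇒ {u2}
  ✓ P
Executing b from Q (initial set {v0}):
  [1] b ⇒ ∅  — Q cannot continue

b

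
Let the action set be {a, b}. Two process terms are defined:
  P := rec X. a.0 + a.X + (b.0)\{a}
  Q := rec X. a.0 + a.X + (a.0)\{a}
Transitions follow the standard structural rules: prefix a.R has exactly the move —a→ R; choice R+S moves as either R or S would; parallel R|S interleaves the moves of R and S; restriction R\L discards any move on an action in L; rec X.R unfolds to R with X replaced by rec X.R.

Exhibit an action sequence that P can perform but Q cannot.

b

Reachable graph of P (3 states):
  s0 = rec X. a.0 + a.X + (b.0)\{a} :: =a=> s0, =a=> s1, =b=> s2
  s1 = 0 :: ∅
  s2 = 0\{a} :: ∅
Reachable graph of Q (2 states):
  t0 = rec X. a.0 + a.X + (a.0)\{a} :: =a=> t0, =a=> t1
  t1 = 0 :: ∅
Executing b from P (initial set {s0}):
  [1] b ⇒ {s2}
  ✓ P
Executing b from Q (initial set {t0}):
  [1] b ⇒ ∅  — Q cannot continue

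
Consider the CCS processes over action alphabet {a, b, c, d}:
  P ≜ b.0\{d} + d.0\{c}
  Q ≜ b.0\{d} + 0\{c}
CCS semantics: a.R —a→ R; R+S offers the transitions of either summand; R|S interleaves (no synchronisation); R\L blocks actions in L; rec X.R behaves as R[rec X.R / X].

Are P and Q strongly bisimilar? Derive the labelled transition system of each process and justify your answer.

Reachable graph of P (3 states):
  p0 = b.0\{d} + d.0\{c} | =b=> p1, =d=> p2
  p1 = 0\{d} | stopped
  p2 = 0\{c} | stopped
Reachable graph of Q (2 states):
  q0 = b.0\{d} + 0\{c} | =b=> q1
  q1 = 0\{d} | stopped
Partition-refinement fixed point:
  B0 = {p0}
  B1 = {p1, p2, q1}
  B2 = {q0}
p0 ∈ B0, q0 ∈ B2 → different blocks

NO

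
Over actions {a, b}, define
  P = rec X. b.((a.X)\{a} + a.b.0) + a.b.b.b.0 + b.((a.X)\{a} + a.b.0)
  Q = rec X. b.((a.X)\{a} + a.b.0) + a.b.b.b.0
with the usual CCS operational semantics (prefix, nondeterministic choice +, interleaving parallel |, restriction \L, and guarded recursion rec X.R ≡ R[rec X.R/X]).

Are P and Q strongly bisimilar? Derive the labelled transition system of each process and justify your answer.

P's transition system — 6 states:
  m0 = rec X. b.((a.X)\{a} + a.b.0) + a.b.b.b.0 + b.((a.X)\{a} + a.b.0) :: —a→ m1, —b→ m2
  m1 = b.b.b.0 :: —b→ m3
  m2 = (a.(rec X. b.((a.X)\{a} + a.b.0) + a.b.b.b.0 + b.((a.X)\{a} + a.b.0)))\{a} + a.b.0 :: —a→ m4
  m3 = b.b.0 :: —b→ m4
  m4 = b.0 :: —b→ m5
  m5 = 0 :: deadlocked
Q's transition system — 6 states:
  n0 = rec X. b.((a.X)\{a} + a.b.0) + a.b.b.b.0 :: —a→ n1, —b→ n2
  n1 = b.b.b.0 :: —b→ n3
  n2 = (a.(rec X. b.((a.X)\{a} + a.b.0) + a.b.b.b.0))\{a} + a.b.0 :: —a→ n4
  n3 = b.b.0 :: —b→ n4
  n4 = b.0 :: —b→ n5
  n5 = 0 :: deadlocked
Coarsest stable partition (strong bisimilarity classes):
  B0 = {m0, n0}
  B1 = {m1, n1}
  B2 = {m3, n3}
  B3 = {m4, n4}
  B4 = {m5, n5}
  B5 = {m2, n2}
m0 ∈ B0, n0 ∈ B0 → same block

P ~ Q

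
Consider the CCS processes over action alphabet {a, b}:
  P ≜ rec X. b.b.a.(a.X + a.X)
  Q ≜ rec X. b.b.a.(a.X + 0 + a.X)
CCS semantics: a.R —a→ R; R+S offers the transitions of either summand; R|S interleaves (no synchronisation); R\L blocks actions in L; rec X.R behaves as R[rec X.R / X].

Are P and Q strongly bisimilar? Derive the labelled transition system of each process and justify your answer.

LTS(P): 4 reachable states
  s0 = rec X. b.b.a.(a.X + a.X) has moves -b-> s1
  s1 = b.a.(a.(rec X. b.b.a.(a.X + a.X)) + a.(rec X. b.b.a.(a.X + a.X))) has moves -b-> s2
  s2 = a.(a.(rec X. b.b.a.(a.X + a.X)) + a.(rec X. b.b.a.(a.X + a.X))) has moves -a-> s3
  s3 = a.(rec X. b.b.a.(a.X + a.X)) + a.(rec X. b.b.a.(a.X + a.X)) has moves -a-> s0
LTS(Q): 4 reachable states
  t0 = rec X. b.b.a.(a.X + 0 + a.X) has moves -b-> t1
  t1 = b.a.(a.(rec X. b.b.a.(a.X + 0 + a.X)) + 0 + a.(rec X. b.b.a.(a.X + 0 + a.X))) has moves -b-> t2
  t2 = a.(a.(rec X. b.b.a.(a.X + 0 + a.X)) + 0 + a.(rec X. b.b.a.(a.X + 0 + a.X))) has moves -a-> t3
  t3 = a.(rec X. b.b.a.(a.X + 0 + a.X)) + 0 + a.(rec X. b.b.a.(a.X + 0 + a.X)) has moves -a-> t0
Bisimilarity quotient blocks:
  B0 = {s0, t0}
  B1 = {s1, t1}
  B2 = {s2, t2}
  B3 = {s3, t3}
s0 ∈ B0, t0 ∈ B0 → same block

YES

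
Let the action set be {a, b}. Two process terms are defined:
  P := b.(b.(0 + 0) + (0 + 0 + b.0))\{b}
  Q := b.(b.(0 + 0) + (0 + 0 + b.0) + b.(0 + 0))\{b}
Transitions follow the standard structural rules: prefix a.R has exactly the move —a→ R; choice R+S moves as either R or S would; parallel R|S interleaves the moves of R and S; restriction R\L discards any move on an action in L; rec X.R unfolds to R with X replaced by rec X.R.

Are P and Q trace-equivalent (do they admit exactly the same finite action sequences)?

traces(P) = traces(Q)

LTS(P): 2 reachable states
  u0 = b.(b.(0 + 0) + (0 + 0 + b.0))\{b} :: —b→ u1
  u1 = (b.(0 + 0) + (0 + 0 + b.0))\{b} :: ·
LTS(Q): 2 reachable states
  v0 = b.(b.(0 + 0) + (0 + 0 + b.0) + b.(0 + 0))\{b} :: —b→ v1
  v1 = (b.(0 + 0) + (0 + 0 + b.0) + b.(0 + 0))\{b} :: ·
Coarsest stable partition (strong bisimilarity classes):
  B0 = {u0, v0}
  B1 = {u1, v1}
u0 ∈ B0, v0 ∈ B0 → same block
Bisimilar ⇒ trace-equivalent.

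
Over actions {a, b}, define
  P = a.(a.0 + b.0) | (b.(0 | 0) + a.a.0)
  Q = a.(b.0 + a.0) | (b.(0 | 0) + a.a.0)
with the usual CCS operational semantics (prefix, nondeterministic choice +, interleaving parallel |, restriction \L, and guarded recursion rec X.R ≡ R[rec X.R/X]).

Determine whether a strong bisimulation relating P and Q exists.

LTS(P): 12 reachable states
  s0 = a.(a.0 + b.0) | (b.(0 | 0) + a.a.0) :: -a-> s1, -a-> s2, -b-> s3
  s1 = (a.0 + b.0) | (b.(0 | 0) + a.a.0) :: -a-> s4, -a-> s5, -b-> s5, -b-> s6
  s2 = a.(a.0 + b.0) | a.0 :: -a-> s4, -a-> s7
  s3 = a.(a.0 + b.0) | (0 | 0) :: -a-> s6
  s4 = (a.0 + b.0) | a.0 :: -a-> s8, -a-> s9, -b-> s9
  s5 = 0 | (b.(0 | 0) + a.a.0) :: -a-> s9, -b-> s10
  s6 = (a.0 + b.0) | (0 | 0) :: -a-> s10, -b-> s10
  s7 = a.(a.0 + b.0) | 0 :: -a-> s8
  s8 = (a.0 + b.0) | 0 :: -a-> s11, -b-> s11
  s9 = 0 | a.0 :: -a-> s11
  s10 = 0 | (0 | 0) :: ∅
  s11 = 0 | 0 :: ∅
LTS(Q): 12 reachable states
  t0 = a.(b.0 + a.0) | (b.(0 | 0) + a.a.0) :: -a-> t1, -a-> t2, -b-> t3
  t1 = (b.0 + a.0) | (b.(0 | 0) + a.a.0) :: -a-> t4, -a-> t5, -b-> t5, -b-> t6
  t2 = a.(b.0 + a.0) | a.0 :: -a-> t4, -a-> t7
  t3 = a.(b.0 + a.0) | (0 | 0) :: -a-> t6
  t4 = (b.0 + a.0) | a.0 :: -a-> t8, -a-> t9, -b-> t9
  t5 = 0 | (b.(0 | 0) + a.a.0) :: -a-> t9, -b-> t10
  t6 = (b.0 + a.0) | (0 | 0) :: -a-> t10, -b-> t10
  t7 = a.(b.0 + a.0) | 0 :: -a-> t8
  t8 = (b.0 + a.0) | 0 :: -a-> t11, -b-> t11
  t9 = 0 | a.0 :: -a-> t11
  t10 = 0 | (0 | 0) :: ∅
  t11 = 0 | 0 :: ∅
Partition-refinement fixed point:
  B0 = {s0, t0}
  B1 = {s2, t2}
  B2 = {s4, t4}
  B3 = {s9, t9}
  B4 = {s10, s11, t10, t11}
  B5 = {s6, s8, t6, t8}
  B6 = {s3, s7, t3, t7}
  B7 = {s1, t1}
  B8 = {s5, t5}
s0 ∈ B0, t0 ∈ B0 → same block

YES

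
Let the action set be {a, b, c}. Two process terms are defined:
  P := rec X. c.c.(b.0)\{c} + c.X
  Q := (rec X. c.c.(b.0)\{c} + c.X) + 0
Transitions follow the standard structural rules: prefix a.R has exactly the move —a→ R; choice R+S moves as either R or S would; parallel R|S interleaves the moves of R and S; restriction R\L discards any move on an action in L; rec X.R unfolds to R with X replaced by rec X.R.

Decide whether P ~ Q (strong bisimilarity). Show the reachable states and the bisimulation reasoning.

YES

Reachable graph of P (4 states):
  s0 = rec X. c.c.(b.0)\{c} + c.X | =c=> s0, =c=> s1
  s1 = c.(b.0)\{c} | =c=> s2
  s2 = (b.0)\{c} | =b=> s3
  s3 = 0\{c} | ·
Reachable graph of Q (5 states):
  t0 = (rec X. c.c.(b.0)\{c} + c.X) + 0 | =c=> t1, =c=> t2
  t1 = c.(b.0)\{c} | =c=> t3
  t2 = rec X. c.c.(b.0)\{c} + c.X | =c=> t1, =c=> t2
  t3 = (b.0)\{c} | =b=> t4
  t4 = 0\{c} | ·
Coarsest stable partition (strong bisimilarity classes):
  B0 = {s0, t0, t2}
  B1 = {s1, t1}
  B2 = {s2, t3}
  B3 = {s3, t4}
s0 ∈ B0, t0 ∈ B0 → same block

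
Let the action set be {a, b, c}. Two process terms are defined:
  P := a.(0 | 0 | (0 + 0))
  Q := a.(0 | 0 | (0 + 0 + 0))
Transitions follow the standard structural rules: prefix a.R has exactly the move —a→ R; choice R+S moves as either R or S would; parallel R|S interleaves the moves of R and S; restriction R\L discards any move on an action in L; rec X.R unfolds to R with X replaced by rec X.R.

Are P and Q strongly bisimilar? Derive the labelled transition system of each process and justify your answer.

P's transition system — 2 states:
  m0 = a.(0 | 0 | (0 + 0)) ⊢ =a=> m1
  m1 = 0 | 0 | (0 + 0) ⊢ deadlocked
Q's transition system — 2 states:
  n0 = a.(0 | 0 | (0 + 0 + 0)) ⊢ =a=> n1
  n1 = 0 | 0 | (0 + 0 + 0) ⊢ deadlocked
Partition-refinement fixed point:
  B0 = {m0, n0}
  B1 = {m1, n1}
m0 ∈ B0, n0 ∈ B0 → same block

YES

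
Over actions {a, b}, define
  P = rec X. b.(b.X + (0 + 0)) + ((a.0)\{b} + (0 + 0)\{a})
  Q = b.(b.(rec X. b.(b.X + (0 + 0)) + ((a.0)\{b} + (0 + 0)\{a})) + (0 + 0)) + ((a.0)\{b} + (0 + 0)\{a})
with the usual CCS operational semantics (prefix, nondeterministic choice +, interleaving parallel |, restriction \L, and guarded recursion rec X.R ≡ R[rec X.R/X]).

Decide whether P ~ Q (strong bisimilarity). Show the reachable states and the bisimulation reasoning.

bisimilar

Reachable graph of P (3 states):
  m0 = rec X. b.(b.X + (0 + 0)) + ((a.0)\{b} + (0 + 0)\{a}) ⊢ -a-> m1, -b-> m2
  m1 = 0\{b} ⊢ stopped
  m2 = b.(rec X. b.(b.X + (0 + 0)) + ((a.0)\{b} + (0 + 0)\{a})) + (0 + 0) ⊢ -b-> m0
Reachable graph of Q (4 states):
  n0 = b.(b.(rec X. b.(b.X + (0 + 0)) + ((a.0)\{b} + (0 + 0)\{a})) + (0 + 0)) + ((a.0)\{b} + (0 + 0)\{a}) ⊢ -a-> n1, -b-> n2
  n1 = 0\{b} ⊢ stopped
  n2 = b.(rec X. b.(b.X + (0 + 0)) + ((a.0)\{b} + (0 + 0)\{a})) + (0 + 0) ⊢ -b-> n3
  n3 = rec X. b.(b.X + (0 + 0)) + ((a.0)\{b} + (0 + 0)\{a}) ⊢ -a-> n1, -b-> n2
Partition-refinement fixed point:
  B0 = {m0, n0, n3}
  B1 = {m2, n2}
  B2 = {m1, n1}
m0 ∈ B0, n0 ∈ B0 → same block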